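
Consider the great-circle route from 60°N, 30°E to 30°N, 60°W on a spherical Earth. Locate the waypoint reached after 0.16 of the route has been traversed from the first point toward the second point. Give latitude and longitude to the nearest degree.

≈ 61°N, 9°E

Write both endpoints as unit vectors p₁, p₂ with components (cos φ cos λ, cos φ sin λ, sin φ).
The central angle between the endpoints is δ = arccos(p₁·p₂) ≈ 1.123 rad (64.3°).
Interpolate at f = 0.16 with slerp weights a = sin((1−f)δ)/sin δ ≈ 0.898, b = sin(fδ)/sin δ ≈ 0.198.
p = a·p₁ + b·p₂ ≈ (0.475, 0.076, 0.877); φ = arcsin(p_z) ≈ 61.27°, λ = atan2(p_y, p_x) ≈ 9.07°.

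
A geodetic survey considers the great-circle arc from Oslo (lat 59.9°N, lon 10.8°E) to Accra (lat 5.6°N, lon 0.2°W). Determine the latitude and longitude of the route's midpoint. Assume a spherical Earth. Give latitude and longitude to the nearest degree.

≈ lat 33°N, lon 3°E

Write both endpoints as unit vectors p₁, p₂ with components (cos φ cos λ, cos φ sin λ, sin φ).
The central angle between the endpoints is δ = arccos(p₁·p₂) ≈ 0.959 rad (54.9°).
Interpolate at f = 1/2 with slerp weights a = sin((1−f)δ)/sin δ ≈ 0.564, b = sin(fδ)/sin δ ≈ 0.564.
p = a·p₁ + b·p₂ ≈ (0.838, 0.051, 0.543); φ = arcsin(p_z) ≈ 32.86°, λ = atan2(p_y, p_x) ≈ 3.48°.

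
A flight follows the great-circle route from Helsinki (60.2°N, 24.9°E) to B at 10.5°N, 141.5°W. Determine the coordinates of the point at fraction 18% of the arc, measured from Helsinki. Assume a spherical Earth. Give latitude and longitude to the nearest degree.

≈ 78°N, 1°E

Convert each endpoint to a unit vector on the sphere (x = cos φ cos λ, y = cos φ sin λ, z = sin φ).
The central angle between the endpoints is δ = arccos(p₁·p₂) ≈ 1.893 rad (108.5°).
Interpolate at f = 0.18 with slerp weights a = sin((1−f)δ)/sin δ ≈ 1.054, b = sin(fδ)/sin δ ≈ 0.352.
p = a·p₁ + b·p₂ ≈ (0.204, 0.005, 0.979); φ = arcsin(p_z) ≈ 78.22°, λ = atan2(p_y, p_x) ≈ 1.37°.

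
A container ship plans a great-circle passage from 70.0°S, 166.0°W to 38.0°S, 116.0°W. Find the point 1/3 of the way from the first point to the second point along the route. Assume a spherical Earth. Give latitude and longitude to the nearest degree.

The haversine formula gives a central angle δ ≈ 0.720 rad (41.3°) between the endpoints.
Interpolate at f = 1/3 with slerp weights a = sin((1−f)δ)/sin δ ≈ 0.700, b = sin(fδ)/sin δ ≈ 0.360.
p = a·p₁ + b·p₂ ≈ (-0.357, -0.313, -0.880); φ = arcsin(p_z) ≈ -61.65°, λ = atan2(p_y, p_x) ≈ -138.73°.

≈ 62°S, 139°W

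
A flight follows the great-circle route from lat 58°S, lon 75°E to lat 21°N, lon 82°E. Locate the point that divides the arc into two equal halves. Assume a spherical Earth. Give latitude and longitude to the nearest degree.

The haversine formula gives a central angle δ ≈ 1.383 rad (79.2°) between the endpoints.
Interpolate at f = 1/2 with slerp weights a = sin((1−f)δ)/sin δ ≈ 0.649, b = sin(fδ)/sin δ ≈ 0.649.
p = a·p₁ + b·p₂ ≈ (0.173, 0.932, -0.318); φ = arcsin(p_z) ≈ -18.53°, λ = atan2(p_y, p_x) ≈ 79.47°.

≈ lat 19°S, lon 79°E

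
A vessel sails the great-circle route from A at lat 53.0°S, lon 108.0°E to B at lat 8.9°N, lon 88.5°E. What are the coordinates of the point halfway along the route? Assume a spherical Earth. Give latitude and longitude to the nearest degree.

≈ lat 22°S, lon 96°E

Convert each endpoint to a unit vector on the sphere (x = cos φ cos λ, y = cos φ sin λ, z = sin φ).
The central angle between the endpoints is δ = arccos(p₁·p₂) ≈ 1.119 rad (64.1°).
Interpolate at f = 1/2 with slerp weights a = sin((1−f)δ)/sin δ ≈ 0.590, b = sin(fδ)/sin δ ≈ 0.590.
p = a·p₁ + b·p₂ ≈ (-0.094, 0.920, -0.380); φ = arcsin(p_z) ≈ -22.32°, λ = atan2(p_y, p_x) ≈ 95.86°.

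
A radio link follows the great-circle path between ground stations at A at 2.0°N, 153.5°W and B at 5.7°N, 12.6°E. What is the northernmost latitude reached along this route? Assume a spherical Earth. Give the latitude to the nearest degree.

≈ 29°N

The great circle lies in the plane with unit normal n̂ = (p₁ × p₂)/|p₁ × p₂|.
Here n̂_z ≈ +0.873; the vertex latitude is φ_max = arccos|n̂_z| ≈ 29.1°.
Check via Clairaut: cos φ_max = |cos φ₁| · sin C = cos(2.0°)·sin(60.9°) ≈ 0.873, again giving ≈ 29.1°.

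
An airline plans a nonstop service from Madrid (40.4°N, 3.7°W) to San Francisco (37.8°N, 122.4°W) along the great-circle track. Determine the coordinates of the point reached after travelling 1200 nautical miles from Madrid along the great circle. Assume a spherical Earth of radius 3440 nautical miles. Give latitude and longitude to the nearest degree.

Write both endpoints as unit vectors p₁, p₂ with components (cos φ cos λ, cos φ sin λ, sin φ).
The central angle between the endpoints is δ = arccos(p₁·p₂) ≈ 1.462 rad (83.8°). The total great-circle distance is δ·R ≈ 1.462 × 3440 ≈ 5030 nmi, so the target fraction is f = 1200/5030 ≈ 0.239.
Interpolate at f ≈ 0.239 with slerp weights a = sin((1−f)δ)/sin δ ≈ 0.903, b = sin(fδ)/sin δ ≈ 0.344.
p = a·p₁ + b·p₂ ≈ (0.540, -0.274, 0.796); φ = arcsin(p_z) ≈ 52.72°, λ = atan2(p_y, p_x) ≈ -26.87°.

≈ 53°N, 27°W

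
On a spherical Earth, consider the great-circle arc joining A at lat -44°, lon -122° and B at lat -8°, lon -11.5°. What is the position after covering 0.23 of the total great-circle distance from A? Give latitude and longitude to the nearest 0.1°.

Convert each endpoint to a unit vector on the sphere (x = cos φ cos λ, y = cos φ sin λ, z = sin φ).
The central angle between the endpoints is δ = arccos(p₁·p₂) ≈ 1.724 rad (98.8°).
Interpolate at f = 0.23 with slerp weights a = sin((1−f)δ)/sin δ ≈ 0.982, b = sin(fδ)/sin δ ≈ 0.391.
p = a·p₁ + b·p₂ ≈ (0.005, -0.676, -0.737); φ = arcsin(p_z) ≈ -47.44°, λ = atan2(p_y, p_x) ≈ -89.59°.

≈ lat -47.4°, lon -89.6°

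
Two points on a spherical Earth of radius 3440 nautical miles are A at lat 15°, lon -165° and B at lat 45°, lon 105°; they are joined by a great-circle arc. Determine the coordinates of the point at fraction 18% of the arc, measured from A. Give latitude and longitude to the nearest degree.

≈ lat 25°, lon -176°

Convert each endpoint to a unit vector on the sphere (x = cos φ cos λ, y = cos φ sin λ, z = sin φ).
The central angle between the endpoints is δ = arccos(p₁·p₂) ≈ 1.387 rad (79.5°).
Interpolate at f = 0.18 with slerp weights a = sin((1−f)δ)/sin δ ≈ 0.923, b = sin(fδ)/sin δ ≈ 0.251.
p = a·p₁ + b·p₂ ≈ (-0.907, -0.059, 0.417); φ = arcsin(p_z) ≈ 24.62°, λ = atan2(p_y, p_x) ≈ -176.27°.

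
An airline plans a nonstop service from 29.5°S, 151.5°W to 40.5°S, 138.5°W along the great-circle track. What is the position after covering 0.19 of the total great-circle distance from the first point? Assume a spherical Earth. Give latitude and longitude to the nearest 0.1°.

Convert each endpoint to a unit vector on the sphere (x = cos φ cos λ, y = cos φ sin λ, z = sin φ).
The central angle between the endpoints is δ = arccos(p₁·p₂) ≈ 0.267 rad (15.3°).
Interpolate at f = 0.19 with slerp weights a = sin((1−f)δ)/sin δ ≈ 0.813, b = sin(fδ)/sin δ ≈ 0.192.
p = a·p₁ + b·p₂ ≈ (-0.732, -0.435, -0.525); φ = arcsin(p_z) ≈ -31.69°, λ = atan2(p_y, p_x) ≈ -149.29°.

≈ 31.7°S, 149.3°W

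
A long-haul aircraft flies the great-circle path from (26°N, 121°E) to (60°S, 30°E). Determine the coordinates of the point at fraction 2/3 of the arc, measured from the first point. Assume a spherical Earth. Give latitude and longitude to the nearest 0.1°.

Convert each endpoint to a unit vector on the sphere (x = cos φ cos λ, y = cos φ sin λ, z = sin φ).
The central angle between the endpoints is δ = arccos(p₁·p₂) ≈ 1.969 rad (112.8°).
Interpolate at f = 2/3 with slerp weights a = sin((1−f)δ)/sin δ ≈ 0.662, b = sin(fδ)/sin δ ≈ 1.049.
p = a·p₁ + b·p₂ ≈ (0.148, 0.772, -0.618); φ = arcsin(p_z) ≈ -38.18°, λ = atan2(p_y, p_x) ≈ 79.17°.

≈ (38.2°S, 79.2°E)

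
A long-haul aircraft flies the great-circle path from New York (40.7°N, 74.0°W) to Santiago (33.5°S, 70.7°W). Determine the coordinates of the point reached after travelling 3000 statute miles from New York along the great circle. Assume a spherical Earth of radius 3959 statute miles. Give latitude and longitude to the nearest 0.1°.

≈ 2.7°S, 72.0°W

Write both endpoints as unit vectors p₁, p₂ with components (cos φ cos λ, cos φ sin λ, sin φ).
The central angle between the endpoints is δ = arccos(p₁·p₂) ≈ 1.296 rad (74.3°). The total great-circle distance is δ·R ≈ 1.296 × 3959 ≈ 5131 mi, so the target fraction is f = 3000/5131 ≈ 0.585.
Interpolate at f ≈ 0.585 with slerp weights a = sin((1−f)δ)/sin δ ≈ 0.533, b = sin(fδ)/sin δ ≈ 0.714.
p = a·p₁ + b·p₂ ≈ (0.308, -0.950, -0.047); φ = arcsin(p_z) ≈ -2.68°, λ = atan2(p_y, p_x) ≈ -72.03°.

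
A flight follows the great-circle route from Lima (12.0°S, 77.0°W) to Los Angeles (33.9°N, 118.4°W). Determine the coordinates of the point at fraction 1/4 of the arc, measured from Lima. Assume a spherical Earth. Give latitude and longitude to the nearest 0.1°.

≈ (0.2°S, 86.5°W)

Write both endpoints as unit vectors p₁, p₂ with components (cos φ cos λ, cos φ sin λ, sin φ).
The central angle between the endpoints is δ = arccos(p₁·p₂) ≈ 1.055 rad (60.5°).
Interpolate at f = 1/4 with slerp weights a = sin((1−f)δ)/sin δ ≈ 0.818, b = sin(fδ)/sin δ ≈ 0.300.
p = a·p₁ + b·p₂ ≈ (0.062, -0.998, -0.003); φ = arcsin(p_z) ≈ -0.16°, λ = atan2(p_y, p_x) ≈ -86.47°.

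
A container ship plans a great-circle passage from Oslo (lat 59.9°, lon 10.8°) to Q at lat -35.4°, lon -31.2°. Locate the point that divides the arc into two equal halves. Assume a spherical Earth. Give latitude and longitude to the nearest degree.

≈ lat 13°, lon -15°

Convert each endpoint to a unit vector on the sphere (x = cos φ cos λ, y = cos φ sin λ, z = sin φ).
The central angle between the endpoints is δ = arccos(p₁·p₂) ≈ 1.769 rad (101.4°).
Interpolate at f = 1/2 with slerp weights a = sin((1−f)δ)/sin δ ≈ 0.789, b = sin(fδ)/sin δ ≈ 0.789.
p = a·p₁ + b·p₂ ≈ (0.939, -0.259, 0.226); φ = arcsin(p_z) ≈ 13.04°, λ = atan2(p_y, p_x) ≈ -15.42°.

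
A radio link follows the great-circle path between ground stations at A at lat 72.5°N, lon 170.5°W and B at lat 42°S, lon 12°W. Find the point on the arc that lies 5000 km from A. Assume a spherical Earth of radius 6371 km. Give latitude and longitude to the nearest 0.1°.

≈ lat 59.0°N, lon 35.1°W

Write both endpoints as unit vectors p₁, p₂ with components (cos φ cos λ, cos φ sin λ, sin φ).
The central angle between the endpoints is δ = arccos(p₁·p₂) ≈ 2.579 rad (147.8°). The total great-circle distance is δ·R ≈ 2.579 × 6371 ≈ 16433 km, so the target fraction is f = 5000/16433 ≈ 0.304.
Interpolate at f ≈ 0.304 with slerp weights a = sin((1−f)δ)/sin δ ≈ 1.829, b = sin(fδ)/sin δ ≈ 1.326.
p = a·p₁ + b·p₂ ≈ (0.421, -0.296, 0.857); φ = arcsin(p_z) ≈ 59.03°, λ = atan2(p_y, p_x) ≈ -35.07°.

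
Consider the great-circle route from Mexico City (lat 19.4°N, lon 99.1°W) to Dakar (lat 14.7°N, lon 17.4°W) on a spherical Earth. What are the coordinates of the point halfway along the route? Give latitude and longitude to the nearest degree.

≈ lat 22°N, lon 58°W

The haversine formula gives a central angle δ ≈ 1.353 rad (77.5°) between the endpoints.
Interpolate at f = 1/2 with slerp weights a = sin((1−f)δ)/sin δ ≈ 0.641, b = sin(fδ)/sin δ ≈ 0.641.
p = a·p₁ + b·p₂ ≈ (0.496, -0.783, 0.376); φ = arcsin(p_z) ≈ 22.07°, λ = atan2(p_y, p_x) ≈ -57.63°.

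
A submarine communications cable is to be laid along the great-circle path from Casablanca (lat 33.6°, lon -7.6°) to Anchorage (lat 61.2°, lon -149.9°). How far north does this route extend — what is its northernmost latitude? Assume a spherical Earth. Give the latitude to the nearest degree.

≈ 76°

The great circle lies in the plane with unit normal n̂ = (p₁ × p₂)/|p₁ × p₂|.
Here n̂_z ≈ -0.249; the vertex latitude is φ_max = arccos|n̂_z| ≈ 75.6°.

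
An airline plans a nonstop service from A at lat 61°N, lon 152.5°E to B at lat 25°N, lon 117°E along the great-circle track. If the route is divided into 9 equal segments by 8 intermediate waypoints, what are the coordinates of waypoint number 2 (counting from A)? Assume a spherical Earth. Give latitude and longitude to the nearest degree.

≈ lat 54°N, lon 140°E

Write both endpoints as unit vectors p₁, p₂ with components (cos φ cos λ, cos φ sin λ, sin φ).
The central angle between the endpoints is δ = arccos(p₁·p₂) ≈ 0.756 rad (43.3°).
Interpolate at f = 2/9 with slerp weights a = sin((1−f)δ)/sin δ ≈ 0.809, b = sin(fδ)/sin δ ≈ 0.244.
p = a·p₁ + b·p₂ ≈ (-0.448, 0.378, 0.810); φ = arcsin(p_z) ≈ 54.12°, λ = atan2(p_y, p_x) ≈ 139.86°.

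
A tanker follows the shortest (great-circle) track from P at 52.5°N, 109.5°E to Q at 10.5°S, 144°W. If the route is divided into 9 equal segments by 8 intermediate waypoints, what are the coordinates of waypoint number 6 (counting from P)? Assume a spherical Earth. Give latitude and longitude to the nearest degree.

The haversine formula gives a central angle δ ≈ 1.891 rad (108.3°) between the endpoints.
Interpolate at f = 6/9 with slerp weights a = sin((1−f)δ)/sin δ ≈ 0.621, b = sin(fδ)/sin δ ≈ 1.003.
p = a·p₁ + b·p₂ ≈ (-0.924, -0.223, 0.310); φ = arcsin(p_z) ≈ 18.05°, λ = atan2(p_y, p_x) ≈ -166.41°.

≈ 18°N, 166°W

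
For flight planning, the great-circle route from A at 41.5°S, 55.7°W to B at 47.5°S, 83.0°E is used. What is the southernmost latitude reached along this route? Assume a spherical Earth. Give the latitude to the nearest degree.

The great circle lies in the plane with unit normal n̂ = (p₁ × p₂)/|p₁ × p₂|.
Here n̂_z ≈ +0.336; the vertex latitude is φ_max = arccos|n̂_z| ≈ 70.4°.

≈ 70°S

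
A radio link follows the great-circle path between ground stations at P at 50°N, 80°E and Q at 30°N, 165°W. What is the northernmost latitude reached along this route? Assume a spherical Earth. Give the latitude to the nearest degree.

The great circle lies in the plane with unit normal n̂ = (p₁ × p₂)/|p₁ × p₂|.
Here n̂_z ≈ +0.510; the vertex latitude is φ_max = arccos|n̂_z| ≈ 59.3°.

≈ 59°N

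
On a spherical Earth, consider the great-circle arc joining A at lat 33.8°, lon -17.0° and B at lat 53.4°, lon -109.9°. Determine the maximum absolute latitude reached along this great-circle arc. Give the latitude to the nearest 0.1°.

≈ 56.9°

The great circle lies in the plane with unit normal n̂ = (p₁ × p₂)/|p₁ × p₂|.
Here n̂_z ≈ -0.546; the vertex latitude is φ_max = arccos|n̂_z| ≈ 56.9°.
Check via Clairaut: cos φ_max = |cos φ₁| · sin C = cos(33.8°)·sin(41.0°) ≈ 0.546, again giving ≈ 56.9°.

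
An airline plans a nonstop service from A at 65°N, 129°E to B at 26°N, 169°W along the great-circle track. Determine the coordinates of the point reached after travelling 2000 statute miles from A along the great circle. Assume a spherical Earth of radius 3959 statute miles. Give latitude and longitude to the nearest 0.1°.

≈ 48.1°N, 173.6°E

Convert each endpoint to a unit vector on the sphere (x = cos φ cos λ, y = cos φ sin λ, z = sin φ).
The central angle between the endpoints is δ = arccos(p₁·p₂) ≈ 0.957 rad (54.9°). The total great-circle distance is δ·R ≈ 0.957 × 3959 ≈ 3790 mi, so the target fraction is f = 2000/3790 ≈ 0.528.
Interpolate at f ≈ 0.528 with slerp weights a = sin((1−f)δ)/sin δ ≈ 0.534, b = sin(fδ)/sin δ ≈ 0.592.
p = a·p₁ + b·p₂ ≈ (-0.664, 0.074, 0.744); φ = arcsin(p_z) ≈ 48.05°, λ = atan2(p_y, p_x) ≈ 173.64°.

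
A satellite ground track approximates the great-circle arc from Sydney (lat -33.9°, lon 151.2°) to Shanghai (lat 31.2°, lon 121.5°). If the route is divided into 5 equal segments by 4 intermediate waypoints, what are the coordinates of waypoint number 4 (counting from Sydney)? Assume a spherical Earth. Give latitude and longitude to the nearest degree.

≈ lat 18°, lon 128°

Convert each endpoint to a unit vector on the sphere (x = cos φ cos λ, y = cos φ sin λ, z = sin φ).
The central angle between the endpoints is δ = arccos(p₁·p₂) ≈ 1.237 rad (70.9°).
Interpolate at f = 4/5 with slerp weights a = sin((1−f)δ)/sin δ ≈ 0.259, b = sin(fδ)/sin δ ≈ 0.885.
p = a·p₁ + b·p₂ ≈ (-0.584, 0.749, 0.314); φ = arcsin(p_z) ≈ 18.28°, λ = atan2(p_y, p_x) ≈ 127.94°.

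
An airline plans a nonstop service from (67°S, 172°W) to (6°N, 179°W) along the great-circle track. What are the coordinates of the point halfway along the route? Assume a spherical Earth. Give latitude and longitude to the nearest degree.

Write both endpoints as unit vectors p₁, p₂ with components (cos φ cos λ, cos φ sin λ, sin φ).
The central angle between the endpoints is δ = arccos(p₁·p₂) ≈ 1.277 rad (73.2°).
Interpolate at f = 1/2 with slerp weights a = sin((1−f)δ)/sin δ ≈ 0.623, b = sin(fδ)/sin δ ≈ 0.623.
p = a·p₁ + b·p₂ ≈ (-0.860, -0.045, -0.508); φ = arcsin(p_z) ≈ -30.54°, λ = atan2(p_y, p_x) ≈ -177.03°.

≈ (31°S, 177°W)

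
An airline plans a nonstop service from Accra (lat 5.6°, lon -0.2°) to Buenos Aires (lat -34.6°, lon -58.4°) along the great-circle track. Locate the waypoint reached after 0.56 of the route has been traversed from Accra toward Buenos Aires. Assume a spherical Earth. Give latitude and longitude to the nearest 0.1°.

≈ lat -19.0°, lon -29.7°

Convert each endpoint to a unit vector on the sphere (x = cos φ cos λ, y = cos φ sin λ, z = sin φ).
The central angle between the endpoints is δ = arccos(p₁·p₂) ≈ 1.185 rad (67.9°).
Interpolate at f = 0.56 with slerp weights a = sin((1−f)δ)/sin δ ≈ 0.538, b = sin(fδ)/sin δ ≈ 0.665.
p = a·p₁ + b·p₂ ≈ (0.822, -0.468, -0.325); φ = arcsin(p_z) ≈ -18.97°, λ = atan2(p_y, p_x) ≈ -29.66°.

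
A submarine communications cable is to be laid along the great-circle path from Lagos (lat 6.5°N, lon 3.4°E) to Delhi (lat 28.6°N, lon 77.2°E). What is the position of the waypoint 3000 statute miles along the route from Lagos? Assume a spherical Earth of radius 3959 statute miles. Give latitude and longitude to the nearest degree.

Write both endpoints as unit vectors p₁, p₂ with components (cos φ cos λ, cos φ sin λ, sin φ).
The central angle between the endpoints is δ = arccos(p₁·p₂) ≈ 1.269 rad (72.7°). The total great-circle distance is δ·R ≈ 1.269 × 3959 ≈ 5023 mi, so the target fraction is f = 3000/5023 ≈ 0.597.
Interpolate at f ≈ 0.597 with slerp weights a = sin((1−f)δ)/sin δ ≈ 0.512, b = sin(fδ)/sin δ ≈ 0.720.
p = a·p₁ + b·p₂ ≈ (0.648, 0.647, 0.403); φ = arcsin(p_z) ≈ 23.74°, λ = atan2(p_y, p_x) ≈ 44.94°.

≈ lat 24°N, lon 45°E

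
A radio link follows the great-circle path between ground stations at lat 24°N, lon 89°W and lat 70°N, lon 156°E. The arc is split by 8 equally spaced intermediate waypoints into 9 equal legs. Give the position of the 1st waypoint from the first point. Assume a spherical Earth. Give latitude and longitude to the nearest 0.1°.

Write both endpoints as unit vectors p₁, p₂ with components (cos φ cos λ, cos φ sin λ, sin φ).
The central angle between the endpoints is δ = arccos(p₁·p₂) ≈ 1.318 rad (75.5°).
Interpolate at f = 1/9 with slerp weights a = sin((1−f)δ)/sin δ ≈ 0.952, b = sin(fδ)/sin δ ≈ 0.151.
p = a·p₁ + b·p₂ ≈ (-0.032, -0.848, 0.529); φ = arcsin(p_z) ≈ 31.92°, λ = atan2(p_y, p_x) ≈ -92.15°.

≈ lat 31.9°N, lon 92.2°W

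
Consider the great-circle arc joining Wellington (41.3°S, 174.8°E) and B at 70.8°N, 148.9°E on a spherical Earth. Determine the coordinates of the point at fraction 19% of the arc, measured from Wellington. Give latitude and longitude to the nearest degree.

From cos δ = sin φ₁ sin φ₂ + cos φ₁ cos φ₂ cos Δλ, the central angle is δ ≈ 1.983 rad (113.6°).
Interpolate at f = 0.19 with slerp weights a = sin((1−f)δ)/sin δ ≈ 1.091, b = sin(fδ)/sin δ ≈ 0.402.
p = a·p₁ + b·p₂ ≈ (-0.929, 0.143, -0.341); φ = arcsin(p_z) ≈ -19.92°, λ = atan2(p_y, p_x) ≈ 171.28°.

≈ 20°S, 171°E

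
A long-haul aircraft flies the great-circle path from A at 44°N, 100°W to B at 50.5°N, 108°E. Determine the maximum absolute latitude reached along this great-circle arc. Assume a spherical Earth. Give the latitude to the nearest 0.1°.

≈ 77.5°N

The great circle lies in the plane with unit normal n̂ = (p₁ × p₂)/|p₁ × p₂|.
Here n̂_z ≈ -0.217; the vertex latitude is φ_max = arccos|n̂_z| ≈ 77.5°.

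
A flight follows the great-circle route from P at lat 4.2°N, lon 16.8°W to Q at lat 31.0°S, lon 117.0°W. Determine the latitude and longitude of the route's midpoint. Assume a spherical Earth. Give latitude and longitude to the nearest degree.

≈ lat 20°S, lon 62°W

Write both endpoints as unit vectors p₁, p₂ with components (cos φ cos λ, cos φ sin λ, sin φ).
The central angle between the endpoints is δ = arccos(p₁·p₂) ≈ 1.761 rad (100.9°).
Interpolate at f = 1/2 with slerp weights a = sin((1−f)δ)/sin δ ≈ 0.785, b = sin(fδ)/sin δ ≈ 0.785.
p = a·p₁ + b·p₂ ≈ (0.444, -0.826, -0.347); φ = arcsin(p_z) ≈ -20.30°, λ = atan2(p_y, p_x) ≈ -61.74°.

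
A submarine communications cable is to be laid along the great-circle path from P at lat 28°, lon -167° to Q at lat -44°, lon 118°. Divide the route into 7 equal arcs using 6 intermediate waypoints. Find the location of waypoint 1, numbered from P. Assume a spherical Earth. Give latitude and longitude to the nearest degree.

≈ lat 18°, lon -177°

The haversine formula gives a central angle δ ≈ 1.733 rad (99.3°) between the endpoints.
Interpolate at f = 1/7 with slerp weights a = sin((1−f)δ)/sin δ ≈ 1.010, b = sin(fδ)/sin δ ≈ 0.248.
p = a·p₁ + b·p₂ ≈ (-0.953, -0.043, 0.301); φ = arcsin(p_z) ≈ 17.55°, λ = atan2(p_y, p_x) ≈ -177.43°.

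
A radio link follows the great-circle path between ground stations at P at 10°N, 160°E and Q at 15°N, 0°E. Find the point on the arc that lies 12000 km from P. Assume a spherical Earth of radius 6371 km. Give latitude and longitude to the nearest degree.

The haversine formula gives a central angle δ ≈ 2.585 rad (148.1°) between the endpoints. The total great-circle distance is δ·R ≈ 2.585 × 6371 ≈ 16468 km, so the target fraction is f = 12000/16468 ≈ 0.729.
Interpolate at f ≈ 0.729 with slerp weights a = sin((1−f)δ)/sin δ ≈ 1.221, b = sin(fδ)/sin δ ≈ 1.800.
p = a·p₁ + b·p₂ ≈ (0.609, 0.411, 0.678); φ = arcsin(p_z) ≈ 42.68°, λ = atan2(p_y, p_x) ≈ 34.01°.

≈ 43°N, 34°E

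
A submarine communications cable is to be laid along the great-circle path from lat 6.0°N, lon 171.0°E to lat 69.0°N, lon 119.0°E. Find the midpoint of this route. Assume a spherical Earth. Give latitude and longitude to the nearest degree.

The haversine formula gives a central angle δ ≈ 1.248 rad (71.5°) between the endpoints.
Interpolate at f = 1/2 with slerp weights a = sin((1−f)δ)/sin δ ≈ 0.616, b = sin(fδ)/sin δ ≈ 0.616.
p = a·p₁ + b·p₂ ≈ (-0.712, 0.289, 0.640); φ = arcsin(p_z) ≈ 39.76°, λ = atan2(p_y, p_x) ≈ 157.92°.

≈ lat 40°N, lon 158°E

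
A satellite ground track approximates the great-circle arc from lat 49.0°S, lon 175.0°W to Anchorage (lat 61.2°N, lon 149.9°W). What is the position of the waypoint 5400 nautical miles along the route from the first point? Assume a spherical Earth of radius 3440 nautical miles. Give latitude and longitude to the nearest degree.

≈ lat 40°N, lon 158°W

Write both endpoints as unit vectors p₁, p₂ with components (cos φ cos λ, cos φ sin λ, sin φ).
The central angle between the endpoints is δ = arccos(p₁·p₂) ≈ 1.955 rad (112.0°). The total great-circle distance is δ·R ≈ 1.955 × 3440 ≈ 6726 nmi, so the target fraction is f = 5400/6726 ≈ 0.803.
Interpolate at f ≈ 0.803 with slerp weights a = sin((1−f)δ)/sin δ ≈ 0.406, b = sin(fδ)/sin δ ≈ 1.079.
p = a·p₁ + b·p₂ ≈ (-0.715, -0.284, 0.639); φ = arcsin(p_z) ≈ 39.73°, λ = atan2(p_y, p_x) ≈ -158.34°.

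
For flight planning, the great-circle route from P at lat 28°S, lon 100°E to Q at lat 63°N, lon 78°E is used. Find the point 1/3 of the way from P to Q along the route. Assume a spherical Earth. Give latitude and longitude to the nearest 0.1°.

≈ lat 2.5°N, lon 95.0°E

The haversine formula gives a central angle δ ≈ 1.617 rad (92.7°) between the endpoints.
Interpolate at f = 1/3 with slerp weights a = sin((1−f)δ)/sin δ ≈ 0.882, b = sin(fδ)/sin δ ≈ 0.514.
p = a·p₁ + b·p₂ ≈ (-0.087, 0.995, 0.044); φ = arcsin(p_z) ≈ 2.51°, λ = atan2(p_y, p_x) ≈ 94.98°.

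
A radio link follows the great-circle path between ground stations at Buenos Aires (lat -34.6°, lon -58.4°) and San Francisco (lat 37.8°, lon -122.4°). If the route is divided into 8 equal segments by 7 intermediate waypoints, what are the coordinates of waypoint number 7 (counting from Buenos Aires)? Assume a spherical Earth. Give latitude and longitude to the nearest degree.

≈ lat 30°, lon -112°

Convert each endpoint to a unit vector on the sphere (x = cos φ cos λ, y = cos φ sin λ, z = sin φ).
The central angle between the endpoints is δ = arccos(p₁·p₂) ≈ 1.634 rad (93.6°).
Interpolate at f = 7/8 with slerp weights a = sin((1−f)δ)/sin δ ≈ 0.203, b = sin(fδ)/sin δ ≈ 0.992.
p = a·p₁ + b·p₂ ≈ (-0.332, -0.804, 0.493); φ = arcsin(p_z) ≈ 29.51°, λ = atan2(p_y, p_x) ≈ -112.45°.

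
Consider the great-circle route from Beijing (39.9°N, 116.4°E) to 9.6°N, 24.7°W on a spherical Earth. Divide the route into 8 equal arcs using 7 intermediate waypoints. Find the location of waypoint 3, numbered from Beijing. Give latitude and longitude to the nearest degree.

≈ 57°N, 51°E

Convert each endpoint to a unit vector on the sphere (x = cos φ cos λ, y = cos φ sin λ, z = sin φ).
The central angle between the endpoints is δ = arccos(p₁·p₂) ≈ 2.073 rad (118.8°).
Interpolate at f = 3/8 with slerp weights a = sin((1−f)δ)/sin δ ≈ 1.098, b = sin(fδ)/sin δ ≈ 0.801.
p = a·p₁ + b·p₂ ≈ (0.342, 0.425, 0.838); φ = arcsin(p_z) ≈ 56.93°, λ = atan2(p_y, p_x) ≈ 51.13°.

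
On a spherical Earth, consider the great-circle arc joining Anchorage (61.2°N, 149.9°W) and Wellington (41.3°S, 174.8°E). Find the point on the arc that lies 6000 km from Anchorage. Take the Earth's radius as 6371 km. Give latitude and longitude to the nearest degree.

Convert each endpoint to a unit vector on the sphere (x = cos φ cos λ, y = cos φ sin λ, z = sin φ).
The central angle between the endpoints is δ = arccos(p₁·p₂) ≈ 1.858 rad (106.4°). The total great-circle distance is δ·R ≈ 1.858 × 6371 ≈ 11835 km, so the target fraction is f = 6000/11835 ≈ 0.507.
Interpolate at f ≈ 0.507 with slerp weights a = sin((1−f)δ)/sin δ ≈ 0.827, b = sin(fδ)/sin δ ≈ 0.843.
p = a·p₁ + b·p₂ ≈ (-0.975, -0.142, 0.168); φ = arcsin(p_z) ≈ 9.68°, λ = atan2(p_y, p_x) ≈ -171.69°.

≈ (10°N, 172°W)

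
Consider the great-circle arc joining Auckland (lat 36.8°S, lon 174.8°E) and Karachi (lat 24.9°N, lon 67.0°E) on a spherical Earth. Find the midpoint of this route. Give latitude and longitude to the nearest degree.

≈ lat 10°S, lon 116°E

The haversine formula gives a central angle δ ≈ 2.065 rad (118.3°) between the endpoints.
Interpolate at f = 1/2 with slerp weights a = sin((1−f)δ)/sin δ ≈ 0.975, b = sin(fδ)/sin δ ≈ 0.975.
p = a·p₁ + b·p₂ ≈ (-0.432, 0.885, -0.174); φ = arcsin(p_z) ≈ -10.00°, λ = atan2(p_y, p_x) ≈ 116.02°.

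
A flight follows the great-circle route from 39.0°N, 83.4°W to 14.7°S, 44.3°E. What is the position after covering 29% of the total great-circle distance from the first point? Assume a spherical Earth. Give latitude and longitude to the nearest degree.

Write both endpoints as unit vectors p₁, p₂ with components (cos φ cos λ, cos φ sin λ, sin φ).
The central angle between the endpoints is δ = arccos(p₁·p₂) ≈ 2.239 rad (128.3°).
Interpolate at f = 0.29 with slerp weights a = sin((1−f)δ)/sin δ ≈ 1.274, b = sin(fδ)/sin δ ≈ 0.770.
p = a·p₁ + b·p₂ ≈ (0.647, -0.463, 0.606); φ = arcsin(p_z) ≈ 37.30°, λ = atan2(p_y, p_x) ≈ -35.59°.

≈ 37°N, 36°W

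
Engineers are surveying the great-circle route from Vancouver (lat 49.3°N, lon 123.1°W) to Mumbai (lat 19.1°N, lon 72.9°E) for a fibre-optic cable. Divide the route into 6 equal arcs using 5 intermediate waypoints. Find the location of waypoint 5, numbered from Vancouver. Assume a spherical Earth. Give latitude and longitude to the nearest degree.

Write both endpoints as unit vectors p₁, p₂ with components (cos φ cos λ, cos φ sin λ, sin φ).
The central angle between the endpoints is δ = arccos(p₁·p₂) ≈ 1.922 rad (110.1°).
Interpolate at f = 5/6 with slerp weights a = sin((1−f)δ)/sin δ ≈ 0.335, b = sin(fδ)/sin δ ≈ 1.065.
p = a·p₁ + b·p₂ ≈ (0.176, 0.778, 0.603); φ = arcsin(p_z) ≈ 37.06°, λ = atan2(p_y, p_x) ≈ 77.23°.

≈ lat 37°N, lon 77°E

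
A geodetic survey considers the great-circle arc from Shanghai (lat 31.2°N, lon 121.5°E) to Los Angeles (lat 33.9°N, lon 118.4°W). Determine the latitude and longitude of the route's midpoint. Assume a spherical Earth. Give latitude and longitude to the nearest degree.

≈ lat 52°N, lon 180°E

The haversine formula gives a central angle δ ≈ 1.638 rad (93.8°) between the endpoints.
Interpolate at f = 1/2 with slerp weights a = sin((1−f)δ)/sin δ ≈ 0.732, b = sin(fδ)/sin δ ≈ 0.732.
p = a·p₁ + b·p₂ ≈ (-0.616, -0.001, 0.788); φ = arcsin(p_z) ≈ 51.96°, λ = atan2(p_y, p_x) ≈ -179.95°.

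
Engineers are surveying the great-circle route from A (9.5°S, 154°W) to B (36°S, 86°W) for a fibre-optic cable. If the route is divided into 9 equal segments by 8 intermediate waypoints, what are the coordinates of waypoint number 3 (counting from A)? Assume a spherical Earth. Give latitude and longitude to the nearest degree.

≈ (22°S, 135°W)

Write both endpoints as unit vectors p₁, p₂ with components (cos φ cos λ, cos φ sin λ, sin φ).
The central angle between the endpoints is δ = arccos(p₁·p₂) ≈ 1.164 rad (66.7°).
Interpolate at f = 3/9 with slerp weights a = sin((1−f)δ)/sin δ ≈ 0.763, b = sin(fδ)/sin δ ≈ 0.412.
p = a·p₁ + b·p₂ ≈ (-0.653, -0.662, -0.368); φ = arcsin(p_z) ≈ -21.59°, λ = atan2(p_y, p_x) ≈ -134.59°.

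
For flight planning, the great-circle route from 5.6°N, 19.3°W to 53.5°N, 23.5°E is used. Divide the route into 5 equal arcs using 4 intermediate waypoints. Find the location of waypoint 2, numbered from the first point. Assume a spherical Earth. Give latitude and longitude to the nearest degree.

Write both endpoints as unit vectors p₁, p₂ with components (cos φ cos λ, cos φ sin λ, sin φ).
The central angle between the endpoints is δ = arccos(p₁·p₂) ≈ 1.032 rad (59.1°).
Interpolate at f = 2/5 with slerp weights a = sin((1−f)δ)/sin δ ≈ 0.676, b = sin(fδ)/sin δ ≈ 0.467.
p = a·p₁ + b·p₂ ≈ (0.890, -0.112, 0.442); φ = arcsin(p_z) ≈ 26.22°, λ = atan2(p_y, p_x) ≈ -7.14°.

≈ 26°N, 7°W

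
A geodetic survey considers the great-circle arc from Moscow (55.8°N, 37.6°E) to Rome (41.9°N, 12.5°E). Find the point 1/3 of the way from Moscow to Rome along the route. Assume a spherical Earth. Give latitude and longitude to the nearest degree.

≈ (52°N, 28°E)

Write both endpoints as unit vectors p₁, p₂ with components (cos φ cos λ, cos φ sin λ, sin φ).
The central angle between the endpoints is δ = arccos(p₁·p₂) ≈ 0.373 rad (21.4°).
Interpolate at f = 1/3 with slerp weights a = sin((1−f)δ)/sin δ ≈ 0.675, b = sin(fδ)/sin δ ≈ 0.340.
p = a·p₁ + b·p₂ ≈ (0.548, 0.286, 0.786); φ = arcsin(p_z) ≈ 51.80°, λ = atan2(p_y, p_x) ≈ 27.59°.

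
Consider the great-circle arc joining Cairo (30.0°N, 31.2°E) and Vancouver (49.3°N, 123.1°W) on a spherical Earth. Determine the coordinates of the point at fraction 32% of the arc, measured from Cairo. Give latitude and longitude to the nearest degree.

≈ (59°N, 15°E)

Write both endpoints as unit vectors p₁, p₂ with components (cos φ cos λ, cos φ sin λ, sin φ).
The central angle between the endpoints is δ = arccos(p₁·p₂) ≈ 1.701 rad (97.5°).
Interpolate at f = 0.32 with slerp weights a = sin((1−f)δ)/sin δ ≈ 0.923, b = sin(fδ)/sin δ ≈ 0.522.
p = a·p₁ + b·p₂ ≈ (0.498, 0.129, 0.858); φ = arcsin(p_z) ≈ 59.04°, λ = atan2(p_y, p_x) ≈ 14.51°.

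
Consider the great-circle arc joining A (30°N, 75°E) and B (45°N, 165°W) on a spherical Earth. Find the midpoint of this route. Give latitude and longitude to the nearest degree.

From cos δ = sin φ₁ sin φ₂ + cos φ₁ cos φ₂ cos Δλ, the central angle is δ ≈ 1.523 rad (87.3°).
Interpolate at f = 1/2 with slerp weights a = sin((1−f)δ)/sin δ ≈ 0.691, b = sin(fδ)/sin δ ≈ 0.691.
p = a·p₁ + b·p₂ ≈ (-0.317, 0.452, 0.834); φ = arcsin(p_z) ≈ 56.51°, λ = atan2(p_y, p_x) ≈ 125.08°.

≈ (57°N, 125°E)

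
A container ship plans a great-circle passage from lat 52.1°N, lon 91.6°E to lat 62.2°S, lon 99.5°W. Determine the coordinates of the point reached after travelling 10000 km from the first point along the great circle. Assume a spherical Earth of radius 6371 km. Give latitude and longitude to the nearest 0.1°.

≈ lat 33.4°S, lon 123.6°E

The haversine formula gives a central angle δ ≈ 2.937 rad (168.3°) between the endpoints. The total great-circle distance is δ·R ≈ 2.937 × 6371 ≈ 18712 km, so the target fraction is f = 10000/18712 ≈ 0.534.
Interpolate at f ≈ 0.534 with slerp weights a = sin((1−f)δ)/sin δ ≈ 4.821, b = sin(fδ)/sin δ ≈ 4.922.
p = a·p₁ + b·p₂ ≈ (-0.462, 0.696, -0.550); φ = arcsin(p_z) ≈ -33.37°, λ = atan2(p_y, p_x) ≈ 123.55°.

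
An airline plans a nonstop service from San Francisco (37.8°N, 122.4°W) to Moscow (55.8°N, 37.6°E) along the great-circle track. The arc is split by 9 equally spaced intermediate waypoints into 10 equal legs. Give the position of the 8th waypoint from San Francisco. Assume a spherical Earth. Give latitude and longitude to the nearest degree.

≈ 72°N, 23°E

From cos δ = sin φ₁ sin φ₂ + cos φ₁ cos φ₂ cos Δλ, the central angle is δ ≈ 1.481 rad (84.9°).
Interpolate at f = 8/10 with slerp weights a = sin((1−f)δ)/sin δ ≈ 0.293, b = sin(fδ)/sin δ ≈ 0.930.
p = a·p₁ + b·p₂ ≈ (0.290, 0.123, 0.949); φ = arcsin(p_z) ≈ 71.62°, λ = atan2(p_y, p_x) ≈ 23.05°.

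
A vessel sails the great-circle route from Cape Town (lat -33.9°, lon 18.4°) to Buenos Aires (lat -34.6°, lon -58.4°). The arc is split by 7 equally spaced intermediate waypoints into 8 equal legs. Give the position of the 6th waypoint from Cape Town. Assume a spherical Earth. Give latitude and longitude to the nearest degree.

From cos δ = sin φ₁ sin φ₂ + cos φ₁ cos φ₂ cos Δλ, the central angle is δ ≈ 1.078 rad (61.8°).
Interpolate at f = 6/8 with slerp weights a = sin((1−f)δ)/sin δ ≈ 0.302, b = sin(fδ)/sin δ ≈ 0.821.
p = a·p₁ + b·p₂ ≈ (0.592, -0.496, -0.635); φ = arcsin(p_z) ≈ -39.40°, λ = atan2(p_y, p_x) ≈ -39.97°.

≈ lat -39°, lon -40°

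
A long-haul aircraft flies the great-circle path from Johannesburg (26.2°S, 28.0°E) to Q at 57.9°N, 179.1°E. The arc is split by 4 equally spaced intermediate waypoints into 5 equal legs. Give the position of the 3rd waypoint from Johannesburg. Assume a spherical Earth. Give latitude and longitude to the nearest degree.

≈ 51°N, 70°E

The haversine formula gives a central angle δ ≈ 2.484 rad (142.3°) between the endpoints.
Interpolate at f = 3/5 with slerp weights a = sin((1−f)δ)/sin δ ≈ 1.371, b = sin(fδ)/sin δ ≈ 1.631.
p = a·p₁ + b·p₂ ≈ (0.220, 0.591, 0.776); φ = arcsin(p_z) ≈ 50.91°, λ = atan2(p_y, p_x) ≈ 69.61°.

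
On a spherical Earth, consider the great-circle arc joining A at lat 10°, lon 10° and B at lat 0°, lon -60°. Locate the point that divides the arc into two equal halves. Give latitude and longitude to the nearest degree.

Convert each endpoint to a unit vector on the sphere (x = cos φ cos λ, y = cos φ sin λ, z = sin φ).
The central angle between the endpoints is δ = arccos(p₁·p₂) ≈ 1.227 rad (70.3°).
Interpolate at f = 1/2 with slerp weights a = sin((1−f)δ)/sin δ ≈ 0.612, b = sin(fδ)/sin δ ≈ 0.612.
p = a·p₁ + b·p₂ ≈ (0.899, -0.425, 0.106); φ = arcsin(p_z) ≈ 6.10°, λ = atan2(p_y, p_x) ≈ -25.31°.

≈ lat 6°, lon -25°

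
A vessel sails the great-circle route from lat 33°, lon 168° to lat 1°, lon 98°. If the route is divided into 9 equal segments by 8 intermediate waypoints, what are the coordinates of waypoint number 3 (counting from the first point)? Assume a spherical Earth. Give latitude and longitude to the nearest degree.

From cos δ = sin φ₁ sin φ₂ + cos φ₁ cos φ₂ cos Δλ, the central angle is δ ≈ 1.270 rad (72.8°).
Interpolate at f = 3/9 with slerp weights a = sin((1−f)δ)/sin δ ≈ 0.784, b = sin(fδ)/sin δ ≈ 0.430.
p = a·p₁ + b·p₂ ≈ (-0.703, 0.563, 0.435); φ = arcsin(p_z) ≈ 25.76°, λ = atan2(p_y, p_x) ≈ 141.34°.

≈ lat 26°, lon 141°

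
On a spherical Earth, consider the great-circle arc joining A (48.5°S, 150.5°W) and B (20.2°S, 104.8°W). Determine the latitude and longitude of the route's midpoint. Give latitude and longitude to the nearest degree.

≈ (36°S, 123°W)

Write both endpoints as unit vectors p₁, p₂ with components (cos φ cos λ, cos φ sin λ, sin φ).
The central angle between the endpoints is δ = arccos(p₁·p₂) ≈ 0.805 rad (46.1°).
Interpolate at f = 1/2 with slerp weights a = sin((1−f)δ)/sin δ ≈ 0.543, b = sin(fδ)/sin δ ≈ 0.543.
p = a·p₁ + b·p₂ ≈ (-0.444, -0.670, -0.595); φ = arcsin(p_z) ≈ -36.49°, λ = atan2(p_y, p_x) ≈ -123.50°.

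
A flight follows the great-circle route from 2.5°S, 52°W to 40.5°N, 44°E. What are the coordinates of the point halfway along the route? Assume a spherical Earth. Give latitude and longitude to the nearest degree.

≈ 27°N, 13°W

Convert each endpoint to a unit vector on the sphere (x = cos φ cos λ, y = cos φ sin λ, z = sin φ).
The central angle between the endpoints is δ = arccos(p₁·p₂) ≈ 1.679 rad (96.2°).
Interpolate at f = 1/2 with slerp weights a = sin((1−f)δ)/sin δ ≈ 0.749, b = sin(fδ)/sin δ ≈ 0.749.
p = a·p₁ + b·p₂ ≈ (0.870, -0.194, 0.454); φ = arcsin(p_z) ≈ 26.97°, λ = atan2(p_y, p_x) ≈ -12.57°.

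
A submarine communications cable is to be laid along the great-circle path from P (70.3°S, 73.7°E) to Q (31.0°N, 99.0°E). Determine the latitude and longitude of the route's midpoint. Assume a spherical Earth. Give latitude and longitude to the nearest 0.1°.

Write both endpoints as unit vectors p₁, p₂ with components (cos φ cos λ, cos φ sin λ, sin φ).
The central angle between the endpoints is δ = arccos(p₁·p₂) ≈ 1.796 rad (102.9°).
Interpolate at f = 1/2 with slerp weights a = sin((1−f)δ)/sin δ ≈ 0.803, b = sin(fδ)/sin δ ≈ 0.803.
p = a·p₁ + b·p₂ ≈ (-0.032, 0.939, -0.342); φ = arcsin(p_z) ≈ -20.01°, λ = atan2(p_y, p_x) ≈ 91.93°.

≈ (20.0°S, 91.9°E)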